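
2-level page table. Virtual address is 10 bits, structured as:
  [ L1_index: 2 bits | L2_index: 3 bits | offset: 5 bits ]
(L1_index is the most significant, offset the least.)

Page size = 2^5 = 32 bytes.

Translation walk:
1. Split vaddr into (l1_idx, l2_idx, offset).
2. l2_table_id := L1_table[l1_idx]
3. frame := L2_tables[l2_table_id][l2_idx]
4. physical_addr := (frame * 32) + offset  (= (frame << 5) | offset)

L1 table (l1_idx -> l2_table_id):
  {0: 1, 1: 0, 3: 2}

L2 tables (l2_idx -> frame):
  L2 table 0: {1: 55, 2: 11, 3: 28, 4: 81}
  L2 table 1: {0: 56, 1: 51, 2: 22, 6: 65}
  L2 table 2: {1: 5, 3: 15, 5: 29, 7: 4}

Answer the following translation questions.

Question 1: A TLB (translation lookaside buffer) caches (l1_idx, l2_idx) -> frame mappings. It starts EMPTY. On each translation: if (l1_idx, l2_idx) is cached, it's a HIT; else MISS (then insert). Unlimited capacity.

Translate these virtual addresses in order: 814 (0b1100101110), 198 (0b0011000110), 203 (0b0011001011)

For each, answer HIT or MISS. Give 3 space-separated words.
Answer: MISS MISS HIT

Derivation:
vaddr=814: (3,1) not in TLB -> MISS, insert
vaddr=198: (0,6) not in TLB -> MISS, insert
vaddr=203: (0,6) in TLB -> HIT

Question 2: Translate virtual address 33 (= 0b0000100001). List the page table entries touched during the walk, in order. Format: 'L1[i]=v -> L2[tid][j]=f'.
Answer: L1[0]=1 -> L2[1][1]=51

Derivation:
vaddr = 33 = 0b0000100001
Split: l1_idx=0, l2_idx=1, offset=1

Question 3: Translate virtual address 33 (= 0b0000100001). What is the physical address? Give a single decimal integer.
Answer: 1633

Derivation:
vaddr = 33 = 0b0000100001
Split: l1_idx=0, l2_idx=1, offset=1
L1[0] = 1
L2[1][1] = 51
paddr = 51 * 32 + 1 = 1633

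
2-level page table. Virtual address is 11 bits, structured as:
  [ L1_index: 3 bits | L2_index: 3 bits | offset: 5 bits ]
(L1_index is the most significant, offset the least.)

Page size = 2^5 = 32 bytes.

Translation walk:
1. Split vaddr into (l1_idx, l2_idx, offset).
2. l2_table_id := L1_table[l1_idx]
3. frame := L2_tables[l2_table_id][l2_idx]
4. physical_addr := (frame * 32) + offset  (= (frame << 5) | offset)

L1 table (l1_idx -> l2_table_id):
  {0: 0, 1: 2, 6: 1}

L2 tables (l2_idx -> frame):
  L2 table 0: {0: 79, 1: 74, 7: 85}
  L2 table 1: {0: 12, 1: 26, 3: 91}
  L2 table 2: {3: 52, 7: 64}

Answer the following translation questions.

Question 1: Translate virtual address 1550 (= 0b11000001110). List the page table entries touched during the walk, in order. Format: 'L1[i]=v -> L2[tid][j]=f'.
Answer: L1[6]=1 -> L2[1][0]=12

Derivation:
vaddr = 1550 = 0b11000001110
Split: l1_idx=6, l2_idx=0, offset=14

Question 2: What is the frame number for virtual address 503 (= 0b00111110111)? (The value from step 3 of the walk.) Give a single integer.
vaddr = 503: l1_idx=1, l2_idx=7
L1[1] = 2; L2[2][7] = 64

Answer: 64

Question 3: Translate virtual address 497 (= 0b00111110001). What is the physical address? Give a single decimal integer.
Answer: 2065

Derivation:
vaddr = 497 = 0b00111110001
Split: l1_idx=1, l2_idx=7, offset=17
L1[1] = 2
L2[2][7] = 64
paddr = 64 * 32 + 17 = 2065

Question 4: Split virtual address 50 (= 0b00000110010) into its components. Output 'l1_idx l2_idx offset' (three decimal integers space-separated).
vaddr = 50 = 0b00000110010
  top 3 bits -> l1_idx = 0
  next 3 bits -> l2_idx = 1
  bottom 5 bits -> offset = 18

Answer: 0 1 18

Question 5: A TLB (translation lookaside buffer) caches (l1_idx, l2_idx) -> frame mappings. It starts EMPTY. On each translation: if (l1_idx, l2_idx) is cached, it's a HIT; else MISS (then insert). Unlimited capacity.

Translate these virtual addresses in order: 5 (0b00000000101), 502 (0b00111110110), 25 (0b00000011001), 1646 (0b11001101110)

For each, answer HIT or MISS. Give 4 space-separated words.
vaddr=5: (0,0) not in TLB -> MISS, insert
vaddr=502: (1,7) not in TLB -> MISS, insert
vaddr=25: (0,0) in TLB -> HIT
vaddr=1646: (6,3) not in TLB -> MISS, insert

Answer: MISS MISS HIT MISS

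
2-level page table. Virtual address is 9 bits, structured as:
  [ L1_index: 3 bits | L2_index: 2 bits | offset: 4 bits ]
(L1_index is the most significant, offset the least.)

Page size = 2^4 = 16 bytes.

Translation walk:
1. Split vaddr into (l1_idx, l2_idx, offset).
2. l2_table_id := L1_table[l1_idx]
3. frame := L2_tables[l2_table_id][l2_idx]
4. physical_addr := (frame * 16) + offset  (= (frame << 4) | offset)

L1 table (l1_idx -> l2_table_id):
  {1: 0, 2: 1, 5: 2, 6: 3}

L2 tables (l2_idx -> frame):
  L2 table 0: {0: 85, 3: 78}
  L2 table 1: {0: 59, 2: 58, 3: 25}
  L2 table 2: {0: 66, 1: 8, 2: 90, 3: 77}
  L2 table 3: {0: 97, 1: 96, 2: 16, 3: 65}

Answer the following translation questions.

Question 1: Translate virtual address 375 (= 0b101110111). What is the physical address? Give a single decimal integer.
Answer: 1239

Derivation:
vaddr = 375 = 0b101110111
Split: l1_idx=5, l2_idx=3, offset=7
L1[5] = 2
L2[2][3] = 77
paddr = 77 * 16 + 7 = 1239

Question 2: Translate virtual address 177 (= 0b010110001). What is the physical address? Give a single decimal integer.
Answer: 401

Derivation:
vaddr = 177 = 0b010110001
Split: l1_idx=2, l2_idx=3, offset=1
L1[2] = 1
L2[1][3] = 25
paddr = 25 * 16 + 1 = 401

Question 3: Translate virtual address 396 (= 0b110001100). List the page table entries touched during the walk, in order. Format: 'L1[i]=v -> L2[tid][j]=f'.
vaddr = 396 = 0b110001100
Split: l1_idx=6, l2_idx=0, offset=12

Answer: L1[6]=3 -> L2[3][0]=97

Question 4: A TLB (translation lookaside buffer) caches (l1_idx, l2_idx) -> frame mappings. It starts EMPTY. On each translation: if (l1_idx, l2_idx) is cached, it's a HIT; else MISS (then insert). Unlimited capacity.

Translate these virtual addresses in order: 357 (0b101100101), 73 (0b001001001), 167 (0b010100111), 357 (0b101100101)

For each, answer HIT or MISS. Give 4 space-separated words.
vaddr=357: (5,2) not in TLB -> MISS, insert
vaddr=73: (1,0) not in TLB -> MISS, insert
vaddr=167: (2,2) not in TLB -> MISS, insert
vaddr=357: (5,2) in TLB -> HIT

Answer: MISS MISS MISS HIT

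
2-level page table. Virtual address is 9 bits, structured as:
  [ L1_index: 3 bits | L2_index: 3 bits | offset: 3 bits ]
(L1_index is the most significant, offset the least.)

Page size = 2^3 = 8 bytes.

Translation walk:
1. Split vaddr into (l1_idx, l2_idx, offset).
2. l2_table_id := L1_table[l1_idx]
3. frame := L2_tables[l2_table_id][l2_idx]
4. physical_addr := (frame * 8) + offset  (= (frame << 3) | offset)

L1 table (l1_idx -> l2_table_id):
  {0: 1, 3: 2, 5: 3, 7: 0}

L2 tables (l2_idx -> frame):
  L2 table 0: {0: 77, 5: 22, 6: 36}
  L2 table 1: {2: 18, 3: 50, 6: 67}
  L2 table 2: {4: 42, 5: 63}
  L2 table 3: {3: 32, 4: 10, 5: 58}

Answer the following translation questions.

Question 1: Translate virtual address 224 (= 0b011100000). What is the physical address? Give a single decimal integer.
vaddr = 224 = 0b011100000
Split: l1_idx=3, l2_idx=4, offset=0
L1[3] = 2
L2[2][4] = 42
paddr = 42 * 8 + 0 = 336

Answer: 336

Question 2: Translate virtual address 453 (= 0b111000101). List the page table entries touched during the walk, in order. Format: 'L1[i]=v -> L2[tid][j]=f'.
Answer: L1[7]=0 -> L2[0][0]=77

Derivation:
vaddr = 453 = 0b111000101
Split: l1_idx=7, l2_idx=0, offset=5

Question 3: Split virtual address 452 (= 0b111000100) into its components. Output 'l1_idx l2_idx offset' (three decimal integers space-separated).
Answer: 7 0 4

Derivation:
vaddr = 452 = 0b111000100
  top 3 bits -> l1_idx = 7
  next 3 bits -> l2_idx = 0
  bottom 3 bits -> offset = 4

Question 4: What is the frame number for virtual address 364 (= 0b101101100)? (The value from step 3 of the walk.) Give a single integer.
vaddr = 364: l1_idx=5, l2_idx=5
L1[5] = 3; L2[3][5] = 58

Answer: 58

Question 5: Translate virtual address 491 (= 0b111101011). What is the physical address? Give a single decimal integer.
Answer: 179

Derivation:
vaddr = 491 = 0b111101011
Split: l1_idx=7, l2_idx=5, offset=3
L1[7] = 0
L2[0][5] = 22
paddr = 22 * 8 + 3 = 179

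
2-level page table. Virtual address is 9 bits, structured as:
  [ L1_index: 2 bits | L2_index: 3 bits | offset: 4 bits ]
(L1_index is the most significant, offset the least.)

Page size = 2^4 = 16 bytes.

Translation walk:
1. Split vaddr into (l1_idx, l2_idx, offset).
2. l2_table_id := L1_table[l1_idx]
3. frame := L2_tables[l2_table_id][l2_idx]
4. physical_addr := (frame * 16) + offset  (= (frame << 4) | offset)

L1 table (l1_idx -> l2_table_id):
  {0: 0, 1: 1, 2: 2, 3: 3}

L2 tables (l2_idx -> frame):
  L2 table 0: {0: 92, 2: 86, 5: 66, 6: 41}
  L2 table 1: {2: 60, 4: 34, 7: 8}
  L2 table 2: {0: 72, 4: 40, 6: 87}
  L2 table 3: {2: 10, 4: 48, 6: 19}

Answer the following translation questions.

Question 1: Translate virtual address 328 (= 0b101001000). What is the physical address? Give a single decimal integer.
vaddr = 328 = 0b101001000
Split: l1_idx=2, l2_idx=4, offset=8
L1[2] = 2
L2[2][4] = 40
paddr = 40 * 16 + 8 = 648

Answer: 648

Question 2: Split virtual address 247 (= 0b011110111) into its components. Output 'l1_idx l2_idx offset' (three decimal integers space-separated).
vaddr = 247 = 0b011110111
  top 2 bits -> l1_idx = 1
  next 3 bits -> l2_idx = 7
  bottom 4 bits -> offset = 7

Answer: 1 7 7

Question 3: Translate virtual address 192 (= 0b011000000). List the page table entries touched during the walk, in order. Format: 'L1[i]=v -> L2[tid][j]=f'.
Answer: L1[1]=1 -> L2[1][4]=34

Derivation:
vaddr = 192 = 0b011000000
Split: l1_idx=1, l2_idx=4, offset=0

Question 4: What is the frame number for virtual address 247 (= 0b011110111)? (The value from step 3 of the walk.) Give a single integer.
vaddr = 247: l1_idx=1, l2_idx=7
L1[1] = 1; L2[1][7] = 8

Answer: 8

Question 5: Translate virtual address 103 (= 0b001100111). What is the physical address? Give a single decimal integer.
Answer: 663

Derivation:
vaddr = 103 = 0b001100111
Split: l1_idx=0, l2_idx=6, offset=7
L1[0] = 0
L2[0][6] = 41
paddr = 41 * 16 + 7 = 663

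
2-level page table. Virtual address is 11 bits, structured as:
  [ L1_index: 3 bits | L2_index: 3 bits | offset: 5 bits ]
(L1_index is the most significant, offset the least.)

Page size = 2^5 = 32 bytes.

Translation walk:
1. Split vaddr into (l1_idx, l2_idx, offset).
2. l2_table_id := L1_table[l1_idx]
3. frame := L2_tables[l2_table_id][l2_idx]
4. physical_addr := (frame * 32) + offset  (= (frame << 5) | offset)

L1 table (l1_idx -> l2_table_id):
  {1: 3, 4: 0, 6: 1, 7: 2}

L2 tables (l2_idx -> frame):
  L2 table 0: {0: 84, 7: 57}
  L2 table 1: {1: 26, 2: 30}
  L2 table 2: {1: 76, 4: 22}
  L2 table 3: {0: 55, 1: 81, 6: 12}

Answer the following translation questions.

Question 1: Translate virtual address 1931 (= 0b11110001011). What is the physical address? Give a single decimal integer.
Answer: 715

Derivation:
vaddr = 1931 = 0b11110001011
Split: l1_idx=7, l2_idx=4, offset=11
L1[7] = 2
L2[2][4] = 22
paddr = 22 * 32 + 11 = 715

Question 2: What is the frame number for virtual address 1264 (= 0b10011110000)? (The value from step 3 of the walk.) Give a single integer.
Answer: 57

Derivation:
vaddr = 1264: l1_idx=4, l2_idx=7
L1[4] = 0; L2[0][7] = 57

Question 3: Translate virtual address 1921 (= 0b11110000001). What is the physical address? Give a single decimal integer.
vaddr = 1921 = 0b11110000001
Split: l1_idx=7, l2_idx=4, offset=1
L1[7] = 2
L2[2][4] = 22
paddr = 22 * 32 + 1 = 705

Answer: 705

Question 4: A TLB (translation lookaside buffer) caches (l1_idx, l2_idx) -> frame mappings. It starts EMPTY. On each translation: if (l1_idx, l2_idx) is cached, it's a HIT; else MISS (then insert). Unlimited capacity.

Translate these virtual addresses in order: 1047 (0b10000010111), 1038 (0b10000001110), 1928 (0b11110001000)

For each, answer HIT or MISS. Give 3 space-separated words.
Answer: MISS HIT MISS

Derivation:
vaddr=1047: (4,0) not in TLB -> MISS, insert
vaddr=1038: (4,0) in TLB -> HIT
vaddr=1928: (7,4) not in TLB -> MISS, insert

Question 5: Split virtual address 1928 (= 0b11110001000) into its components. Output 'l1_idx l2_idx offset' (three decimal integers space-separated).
vaddr = 1928 = 0b11110001000
  top 3 bits -> l1_idx = 7
  next 3 bits -> l2_idx = 4
  bottom 5 bits -> offset = 8

Answer: 7 4 8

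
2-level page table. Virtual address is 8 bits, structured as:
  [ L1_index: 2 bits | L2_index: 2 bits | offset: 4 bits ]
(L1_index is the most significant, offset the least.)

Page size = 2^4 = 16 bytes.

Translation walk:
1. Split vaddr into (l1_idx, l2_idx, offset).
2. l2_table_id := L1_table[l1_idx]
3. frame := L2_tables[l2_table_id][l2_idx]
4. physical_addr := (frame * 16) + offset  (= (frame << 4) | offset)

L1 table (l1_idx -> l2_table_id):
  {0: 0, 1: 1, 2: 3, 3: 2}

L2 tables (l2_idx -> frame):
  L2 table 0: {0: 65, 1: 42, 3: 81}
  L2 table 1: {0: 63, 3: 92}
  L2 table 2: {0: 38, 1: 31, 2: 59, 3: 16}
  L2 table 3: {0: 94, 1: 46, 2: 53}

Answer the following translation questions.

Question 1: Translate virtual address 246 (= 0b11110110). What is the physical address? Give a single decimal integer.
vaddr = 246 = 0b11110110
Split: l1_idx=3, l2_idx=3, offset=6
L1[3] = 2
L2[2][3] = 16
paddr = 16 * 16 + 6 = 262

Answer: 262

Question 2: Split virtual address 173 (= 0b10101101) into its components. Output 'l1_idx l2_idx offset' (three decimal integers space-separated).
Answer: 2 2 13

Derivation:
vaddr = 173 = 0b10101101
  top 2 bits -> l1_idx = 2
  next 2 bits -> l2_idx = 2
  bottom 4 bits -> offset = 13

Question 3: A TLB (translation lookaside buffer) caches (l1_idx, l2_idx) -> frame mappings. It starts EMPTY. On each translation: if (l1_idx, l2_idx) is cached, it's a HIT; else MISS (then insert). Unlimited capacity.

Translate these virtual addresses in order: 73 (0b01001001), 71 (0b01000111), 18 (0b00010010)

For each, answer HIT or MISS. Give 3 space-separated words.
Answer: MISS HIT MISS

Derivation:
vaddr=73: (1,0) not in TLB -> MISS, insert
vaddr=71: (1,0) in TLB -> HIT
vaddr=18: (0,1) not in TLB -> MISS, insert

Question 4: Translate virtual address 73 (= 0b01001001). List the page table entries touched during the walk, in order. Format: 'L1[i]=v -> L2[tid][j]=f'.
vaddr = 73 = 0b01001001
Split: l1_idx=1, l2_idx=0, offset=9

Answer: L1[1]=1 -> L2[1][0]=63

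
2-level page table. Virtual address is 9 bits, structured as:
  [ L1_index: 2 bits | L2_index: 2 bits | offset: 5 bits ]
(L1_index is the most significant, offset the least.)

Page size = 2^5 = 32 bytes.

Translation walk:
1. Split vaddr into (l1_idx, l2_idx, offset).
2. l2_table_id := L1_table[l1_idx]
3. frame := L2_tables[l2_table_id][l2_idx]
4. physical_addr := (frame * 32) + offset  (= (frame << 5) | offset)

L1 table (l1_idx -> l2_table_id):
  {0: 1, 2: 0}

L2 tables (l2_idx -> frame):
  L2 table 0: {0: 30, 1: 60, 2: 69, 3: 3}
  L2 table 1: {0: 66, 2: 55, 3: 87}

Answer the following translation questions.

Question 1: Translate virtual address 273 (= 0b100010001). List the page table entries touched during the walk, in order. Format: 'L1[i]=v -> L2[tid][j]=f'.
vaddr = 273 = 0b100010001
Split: l1_idx=2, l2_idx=0, offset=17

Answer: L1[2]=0 -> L2[0][0]=30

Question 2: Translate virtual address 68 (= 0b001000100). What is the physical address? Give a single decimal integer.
Answer: 1764

Derivation:
vaddr = 68 = 0b001000100
Split: l1_idx=0, l2_idx=2, offset=4
L1[0] = 1
L2[1][2] = 55
paddr = 55 * 32 + 4 = 1764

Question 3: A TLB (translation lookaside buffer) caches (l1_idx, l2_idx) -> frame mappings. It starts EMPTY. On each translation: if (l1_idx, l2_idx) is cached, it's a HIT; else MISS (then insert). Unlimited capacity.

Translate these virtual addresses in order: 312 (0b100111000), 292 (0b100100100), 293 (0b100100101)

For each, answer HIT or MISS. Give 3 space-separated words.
vaddr=312: (2,1) not in TLB -> MISS, insert
vaddr=292: (2,1) in TLB -> HIT
vaddr=293: (2,1) in TLB -> HIT

Answer: MISS HIT HIT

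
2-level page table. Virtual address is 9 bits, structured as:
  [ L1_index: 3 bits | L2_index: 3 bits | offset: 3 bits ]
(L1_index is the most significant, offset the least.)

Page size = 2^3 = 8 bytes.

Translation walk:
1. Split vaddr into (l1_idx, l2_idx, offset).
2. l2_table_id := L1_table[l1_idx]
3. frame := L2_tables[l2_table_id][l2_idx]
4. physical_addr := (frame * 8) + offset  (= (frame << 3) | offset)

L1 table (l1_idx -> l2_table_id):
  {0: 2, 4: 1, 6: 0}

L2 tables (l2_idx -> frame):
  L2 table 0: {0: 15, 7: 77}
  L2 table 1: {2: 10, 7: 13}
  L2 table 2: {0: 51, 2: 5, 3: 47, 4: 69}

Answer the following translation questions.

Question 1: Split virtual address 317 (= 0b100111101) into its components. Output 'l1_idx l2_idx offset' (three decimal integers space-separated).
Answer: 4 7 5

Derivation:
vaddr = 317 = 0b100111101
  top 3 bits -> l1_idx = 4
  next 3 bits -> l2_idx = 7
  bottom 3 bits -> offset = 5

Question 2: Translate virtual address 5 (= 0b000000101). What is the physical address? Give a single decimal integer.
vaddr = 5 = 0b000000101
Split: l1_idx=0, l2_idx=0, offset=5
L1[0] = 2
L2[2][0] = 51
paddr = 51 * 8 + 5 = 413

Answer: 413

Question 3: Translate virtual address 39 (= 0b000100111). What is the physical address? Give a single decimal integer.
Answer: 559

Derivation:
vaddr = 39 = 0b000100111
Split: l1_idx=0, l2_idx=4, offset=7
L1[0] = 2
L2[2][4] = 69
paddr = 69 * 8 + 7 = 559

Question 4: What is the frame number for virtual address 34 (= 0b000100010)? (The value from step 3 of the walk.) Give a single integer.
Answer: 69

Derivation:
vaddr = 34: l1_idx=0, l2_idx=4
L1[0] = 2; L2[2][4] = 69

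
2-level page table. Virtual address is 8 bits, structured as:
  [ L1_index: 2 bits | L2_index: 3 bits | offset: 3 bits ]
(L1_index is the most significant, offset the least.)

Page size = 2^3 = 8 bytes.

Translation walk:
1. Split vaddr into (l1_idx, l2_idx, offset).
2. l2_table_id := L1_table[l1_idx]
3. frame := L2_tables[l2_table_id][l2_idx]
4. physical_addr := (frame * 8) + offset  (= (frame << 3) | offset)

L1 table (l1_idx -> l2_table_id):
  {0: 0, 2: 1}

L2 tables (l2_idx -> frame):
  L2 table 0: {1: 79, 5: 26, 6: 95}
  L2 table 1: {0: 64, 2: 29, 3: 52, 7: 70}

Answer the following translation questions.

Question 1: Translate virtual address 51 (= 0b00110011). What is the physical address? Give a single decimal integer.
Answer: 763

Derivation:
vaddr = 51 = 0b00110011
Split: l1_idx=0, l2_idx=6, offset=3
L1[0] = 0
L2[0][6] = 95
paddr = 95 * 8 + 3 = 763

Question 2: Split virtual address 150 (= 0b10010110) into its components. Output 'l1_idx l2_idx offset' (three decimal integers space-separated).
vaddr = 150 = 0b10010110
  top 2 bits -> l1_idx = 2
  next 3 bits -> l2_idx = 2
  bottom 3 bits -> offset = 6

Answer: 2 2 6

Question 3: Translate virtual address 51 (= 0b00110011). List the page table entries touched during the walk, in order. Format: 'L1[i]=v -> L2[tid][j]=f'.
Answer: L1[0]=0 -> L2[0][6]=95

Derivation:
vaddr = 51 = 0b00110011
Split: l1_idx=0, l2_idx=6, offset=3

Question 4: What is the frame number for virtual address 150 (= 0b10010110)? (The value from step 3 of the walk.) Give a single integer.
Answer: 29

Derivation:
vaddr = 150: l1_idx=2, l2_idx=2
L1[2] = 1; L2[1][2] = 29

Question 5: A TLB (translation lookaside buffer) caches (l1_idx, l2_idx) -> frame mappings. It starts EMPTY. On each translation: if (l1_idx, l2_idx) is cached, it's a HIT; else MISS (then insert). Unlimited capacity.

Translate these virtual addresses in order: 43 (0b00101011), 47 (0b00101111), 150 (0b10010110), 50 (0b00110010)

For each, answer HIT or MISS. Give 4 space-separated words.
Answer: MISS HIT MISS MISS

Derivation:
vaddr=43: (0,5) not in TLB -> MISS, insert
vaddr=47: (0,5) in TLB -> HIT
vaddr=150: (2,2) not in TLB -> MISS, insert
vaddr=50: (0,6) not in TLB -> MISS, insert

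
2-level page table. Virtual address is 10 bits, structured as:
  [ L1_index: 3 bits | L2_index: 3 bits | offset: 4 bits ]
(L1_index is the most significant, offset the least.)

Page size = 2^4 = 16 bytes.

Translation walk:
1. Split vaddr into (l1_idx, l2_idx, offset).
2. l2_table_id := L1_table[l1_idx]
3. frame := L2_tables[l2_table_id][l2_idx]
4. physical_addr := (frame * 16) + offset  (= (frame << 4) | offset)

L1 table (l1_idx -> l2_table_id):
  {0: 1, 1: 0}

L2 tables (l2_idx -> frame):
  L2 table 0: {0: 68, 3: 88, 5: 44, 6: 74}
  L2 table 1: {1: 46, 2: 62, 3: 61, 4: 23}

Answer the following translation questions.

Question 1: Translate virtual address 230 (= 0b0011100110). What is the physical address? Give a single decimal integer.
vaddr = 230 = 0b0011100110
Split: l1_idx=1, l2_idx=6, offset=6
L1[1] = 0
L2[0][6] = 74
paddr = 74 * 16 + 6 = 1190

Answer: 1190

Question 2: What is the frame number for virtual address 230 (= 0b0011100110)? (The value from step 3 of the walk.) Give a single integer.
vaddr = 230: l1_idx=1, l2_idx=6
L1[1] = 0; L2[0][6] = 74

Answer: 74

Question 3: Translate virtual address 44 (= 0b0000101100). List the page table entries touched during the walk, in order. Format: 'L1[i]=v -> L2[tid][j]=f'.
vaddr = 44 = 0b0000101100
Split: l1_idx=0, l2_idx=2, offset=12

Answer: L1[0]=1 -> L2[1][2]=62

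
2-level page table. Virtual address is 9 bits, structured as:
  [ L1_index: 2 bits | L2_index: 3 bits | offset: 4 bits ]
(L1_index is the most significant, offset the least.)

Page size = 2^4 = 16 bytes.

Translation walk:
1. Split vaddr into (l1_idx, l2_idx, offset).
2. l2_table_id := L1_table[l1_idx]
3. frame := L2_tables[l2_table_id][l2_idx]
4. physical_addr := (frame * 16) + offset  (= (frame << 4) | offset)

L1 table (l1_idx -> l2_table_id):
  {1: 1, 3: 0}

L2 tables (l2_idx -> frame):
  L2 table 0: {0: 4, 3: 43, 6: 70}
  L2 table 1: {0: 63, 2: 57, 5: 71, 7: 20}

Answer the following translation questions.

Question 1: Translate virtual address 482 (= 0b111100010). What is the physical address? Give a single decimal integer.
vaddr = 482 = 0b111100010
Split: l1_idx=3, l2_idx=6, offset=2
L1[3] = 0
L2[0][6] = 70
paddr = 70 * 16 + 2 = 1122

Answer: 1122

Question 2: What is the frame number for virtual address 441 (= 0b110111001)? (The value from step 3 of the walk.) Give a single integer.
Answer: 43

Derivation:
vaddr = 441: l1_idx=3, l2_idx=3
L1[3] = 0; L2[0][3] = 43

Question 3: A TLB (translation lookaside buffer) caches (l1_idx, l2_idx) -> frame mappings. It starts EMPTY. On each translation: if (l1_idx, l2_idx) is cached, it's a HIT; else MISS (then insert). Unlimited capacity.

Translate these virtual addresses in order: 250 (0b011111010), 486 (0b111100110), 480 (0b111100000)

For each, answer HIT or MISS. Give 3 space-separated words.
vaddr=250: (1,7) not in TLB -> MISS, insert
vaddr=486: (3,6) not in TLB -> MISS, insert
vaddr=480: (3,6) in TLB -> HIT

Answer: MISS MISS HIT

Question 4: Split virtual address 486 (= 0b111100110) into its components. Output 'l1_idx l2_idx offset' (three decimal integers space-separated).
Answer: 3 6 6

Derivation:
vaddr = 486 = 0b111100110
  top 2 bits -> l1_idx = 3
  next 3 bits -> l2_idx = 6
  bottom 4 bits -> offset = 6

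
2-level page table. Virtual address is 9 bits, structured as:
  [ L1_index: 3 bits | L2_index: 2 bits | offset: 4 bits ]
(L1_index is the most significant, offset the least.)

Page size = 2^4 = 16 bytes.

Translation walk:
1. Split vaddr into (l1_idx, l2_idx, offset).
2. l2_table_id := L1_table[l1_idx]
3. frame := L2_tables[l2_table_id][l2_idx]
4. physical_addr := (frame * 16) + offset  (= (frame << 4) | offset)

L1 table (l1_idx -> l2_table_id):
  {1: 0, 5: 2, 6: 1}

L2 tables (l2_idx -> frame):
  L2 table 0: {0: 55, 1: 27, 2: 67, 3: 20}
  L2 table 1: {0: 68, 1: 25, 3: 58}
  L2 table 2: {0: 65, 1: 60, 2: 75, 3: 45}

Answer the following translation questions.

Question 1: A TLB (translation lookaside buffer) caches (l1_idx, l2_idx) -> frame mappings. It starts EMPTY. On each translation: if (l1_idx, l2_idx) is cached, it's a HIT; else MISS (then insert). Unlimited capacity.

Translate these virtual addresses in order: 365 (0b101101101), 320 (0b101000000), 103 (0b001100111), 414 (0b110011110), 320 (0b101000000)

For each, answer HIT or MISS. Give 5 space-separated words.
vaddr=365: (5,2) not in TLB -> MISS, insert
vaddr=320: (5,0) not in TLB -> MISS, insert
vaddr=103: (1,2) not in TLB -> MISS, insert
vaddr=414: (6,1) not in TLB -> MISS, insert
vaddr=320: (5,0) in TLB -> HIT

Answer: MISS MISS MISS MISS HIT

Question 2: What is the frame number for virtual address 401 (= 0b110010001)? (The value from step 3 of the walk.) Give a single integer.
Answer: 25

Derivation:
vaddr = 401: l1_idx=6, l2_idx=1
L1[6] = 1; L2[1][1] = 25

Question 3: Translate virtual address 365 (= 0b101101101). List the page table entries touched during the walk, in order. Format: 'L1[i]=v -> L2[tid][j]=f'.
Answer: L1[5]=2 -> L2[2][2]=75

Derivation:
vaddr = 365 = 0b101101101
Split: l1_idx=5, l2_idx=2, offset=13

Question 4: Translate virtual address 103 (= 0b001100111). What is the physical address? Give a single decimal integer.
Answer: 1079

Derivation:
vaddr = 103 = 0b001100111
Split: l1_idx=1, l2_idx=2, offset=7
L1[1] = 0
L2[0][2] = 67
paddr = 67 * 16 + 7 = 1079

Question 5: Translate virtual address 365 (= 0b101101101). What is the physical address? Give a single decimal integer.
vaddr = 365 = 0b101101101
Split: l1_idx=5, l2_idx=2, offset=13
L1[5] = 2
L2[2][2] = 75
paddr = 75 * 16 + 13 = 1213

Answer: 1213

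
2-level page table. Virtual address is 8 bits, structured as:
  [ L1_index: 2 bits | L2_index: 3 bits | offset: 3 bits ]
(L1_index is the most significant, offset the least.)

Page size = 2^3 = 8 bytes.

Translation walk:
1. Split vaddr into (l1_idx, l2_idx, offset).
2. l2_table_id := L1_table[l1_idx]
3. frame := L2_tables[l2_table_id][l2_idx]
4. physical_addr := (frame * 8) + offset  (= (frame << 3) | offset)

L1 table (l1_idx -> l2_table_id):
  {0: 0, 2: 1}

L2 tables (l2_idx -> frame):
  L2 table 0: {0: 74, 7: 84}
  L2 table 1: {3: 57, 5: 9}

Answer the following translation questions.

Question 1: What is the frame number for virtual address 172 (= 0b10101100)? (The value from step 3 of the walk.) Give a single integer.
vaddr = 172: l1_idx=2, l2_idx=5
L1[2] = 1; L2[1][5] = 9

Answer: 9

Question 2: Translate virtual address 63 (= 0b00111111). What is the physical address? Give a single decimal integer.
vaddr = 63 = 0b00111111
Split: l1_idx=0, l2_idx=7, offset=7
L1[0] = 0
L2[0][7] = 84
paddr = 84 * 8 + 7 = 679

Answer: 679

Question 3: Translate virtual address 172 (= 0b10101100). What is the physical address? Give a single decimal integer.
vaddr = 172 = 0b10101100
Split: l1_idx=2, l2_idx=5, offset=4
L1[2] = 1
L2[1][5] = 9
paddr = 9 * 8 + 4 = 76

Answer: 76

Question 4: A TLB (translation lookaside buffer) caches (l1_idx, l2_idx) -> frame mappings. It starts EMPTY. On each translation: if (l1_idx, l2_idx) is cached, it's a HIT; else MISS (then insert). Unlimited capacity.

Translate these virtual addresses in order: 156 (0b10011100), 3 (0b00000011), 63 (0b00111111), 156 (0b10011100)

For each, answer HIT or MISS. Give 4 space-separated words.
Answer: MISS MISS MISS HIT

Derivation:
vaddr=156: (2,3) not in TLB -> MISS, insert
vaddr=3: (0,0) not in TLB -> MISS, insert
vaddr=63: (0,7) not in TLB -> MISS, insert
vaddr=156: (2,3) in TLB -> HIT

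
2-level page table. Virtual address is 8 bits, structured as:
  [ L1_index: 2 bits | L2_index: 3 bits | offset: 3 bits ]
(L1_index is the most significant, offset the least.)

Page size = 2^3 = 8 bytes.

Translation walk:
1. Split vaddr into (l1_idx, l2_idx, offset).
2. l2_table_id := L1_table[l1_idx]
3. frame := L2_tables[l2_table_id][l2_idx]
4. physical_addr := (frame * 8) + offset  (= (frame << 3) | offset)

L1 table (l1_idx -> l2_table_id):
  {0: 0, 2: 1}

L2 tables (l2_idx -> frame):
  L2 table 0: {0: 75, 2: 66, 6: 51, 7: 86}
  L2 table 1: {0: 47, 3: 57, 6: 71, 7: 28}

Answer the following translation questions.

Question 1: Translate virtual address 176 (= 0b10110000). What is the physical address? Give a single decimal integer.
vaddr = 176 = 0b10110000
Split: l1_idx=2, l2_idx=6, offset=0
L1[2] = 1
L2[1][6] = 71
paddr = 71 * 8 + 0 = 568

Answer: 568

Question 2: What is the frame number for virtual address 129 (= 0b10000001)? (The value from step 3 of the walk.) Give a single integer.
Answer: 47

Derivation:
vaddr = 129: l1_idx=2, l2_idx=0
L1[2] = 1; L2[1][0] = 47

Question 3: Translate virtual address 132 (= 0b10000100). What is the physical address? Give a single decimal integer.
Answer: 380

Derivation:
vaddr = 132 = 0b10000100
Split: l1_idx=2, l2_idx=0, offset=4
L1[2] = 1
L2[1][0] = 47
paddr = 47 * 8 + 4 = 380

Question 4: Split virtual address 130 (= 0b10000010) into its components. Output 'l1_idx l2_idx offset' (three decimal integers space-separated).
vaddr = 130 = 0b10000010
  top 2 bits -> l1_idx = 2
  next 3 bits -> l2_idx = 0
  bottom 3 bits -> offset = 2

Answer: 2 0 2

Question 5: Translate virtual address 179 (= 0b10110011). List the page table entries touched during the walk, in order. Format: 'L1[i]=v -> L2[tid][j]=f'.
Answer: L1[2]=1 -> L2[1][6]=71

Derivation:
vaddr = 179 = 0b10110011
Split: l1_idx=2, l2_idx=6, offset=3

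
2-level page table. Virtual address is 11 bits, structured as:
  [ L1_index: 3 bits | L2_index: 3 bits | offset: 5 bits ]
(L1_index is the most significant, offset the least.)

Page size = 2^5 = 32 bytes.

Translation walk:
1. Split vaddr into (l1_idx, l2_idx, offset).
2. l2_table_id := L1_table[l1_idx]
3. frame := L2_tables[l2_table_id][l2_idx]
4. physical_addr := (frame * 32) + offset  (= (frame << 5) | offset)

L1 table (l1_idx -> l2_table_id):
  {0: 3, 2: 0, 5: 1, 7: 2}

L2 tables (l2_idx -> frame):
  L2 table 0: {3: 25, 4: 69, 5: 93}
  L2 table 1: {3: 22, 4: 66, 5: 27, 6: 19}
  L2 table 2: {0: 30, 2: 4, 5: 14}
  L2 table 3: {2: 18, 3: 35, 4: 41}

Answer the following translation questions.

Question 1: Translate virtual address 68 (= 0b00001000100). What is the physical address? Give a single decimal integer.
Answer: 580

Derivation:
vaddr = 68 = 0b00001000100
Split: l1_idx=0, l2_idx=2, offset=4
L1[0] = 3
L2[3][2] = 18
paddr = 18 * 32 + 4 = 580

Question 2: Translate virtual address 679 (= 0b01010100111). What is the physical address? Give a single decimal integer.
vaddr = 679 = 0b01010100111
Split: l1_idx=2, l2_idx=5, offset=7
L1[2] = 0
L2[0][5] = 93
paddr = 93 * 32 + 7 = 2983

Answer: 2983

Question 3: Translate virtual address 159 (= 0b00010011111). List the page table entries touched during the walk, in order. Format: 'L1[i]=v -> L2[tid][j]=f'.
Answer: L1[0]=3 -> L2[3][4]=41

Derivation:
vaddr = 159 = 0b00010011111
Split: l1_idx=0, l2_idx=4, offset=31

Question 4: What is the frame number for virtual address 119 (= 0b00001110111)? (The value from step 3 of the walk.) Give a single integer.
vaddr = 119: l1_idx=0, l2_idx=3
L1[0] = 3; L2[3][3] = 35

Answer: 35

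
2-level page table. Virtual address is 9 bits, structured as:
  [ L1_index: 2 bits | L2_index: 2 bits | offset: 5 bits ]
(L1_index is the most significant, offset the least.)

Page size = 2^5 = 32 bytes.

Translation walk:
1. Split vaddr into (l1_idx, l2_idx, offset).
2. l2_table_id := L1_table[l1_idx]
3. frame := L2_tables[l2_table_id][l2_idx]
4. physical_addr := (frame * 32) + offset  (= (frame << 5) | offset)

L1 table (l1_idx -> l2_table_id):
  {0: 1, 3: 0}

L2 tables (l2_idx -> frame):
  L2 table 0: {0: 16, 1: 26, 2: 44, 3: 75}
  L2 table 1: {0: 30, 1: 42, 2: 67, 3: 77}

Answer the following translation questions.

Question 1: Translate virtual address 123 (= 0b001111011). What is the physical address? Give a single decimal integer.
Answer: 2491

Derivation:
vaddr = 123 = 0b001111011
Split: l1_idx=0, l2_idx=3, offset=27
L1[0] = 1
L2[1][3] = 77
paddr = 77 * 32 + 27 = 2491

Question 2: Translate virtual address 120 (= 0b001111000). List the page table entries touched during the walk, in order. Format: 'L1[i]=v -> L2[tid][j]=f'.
vaddr = 120 = 0b001111000
Split: l1_idx=0, l2_idx=3, offset=24

Answer: L1[0]=1 -> L2[1][3]=77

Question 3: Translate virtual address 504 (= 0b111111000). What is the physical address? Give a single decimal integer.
Answer: 2424

Derivation:
vaddr = 504 = 0b111111000
Split: l1_idx=3, l2_idx=3, offset=24
L1[3] = 0
L2[0][3] = 75
paddr = 75 * 32 + 24 = 2424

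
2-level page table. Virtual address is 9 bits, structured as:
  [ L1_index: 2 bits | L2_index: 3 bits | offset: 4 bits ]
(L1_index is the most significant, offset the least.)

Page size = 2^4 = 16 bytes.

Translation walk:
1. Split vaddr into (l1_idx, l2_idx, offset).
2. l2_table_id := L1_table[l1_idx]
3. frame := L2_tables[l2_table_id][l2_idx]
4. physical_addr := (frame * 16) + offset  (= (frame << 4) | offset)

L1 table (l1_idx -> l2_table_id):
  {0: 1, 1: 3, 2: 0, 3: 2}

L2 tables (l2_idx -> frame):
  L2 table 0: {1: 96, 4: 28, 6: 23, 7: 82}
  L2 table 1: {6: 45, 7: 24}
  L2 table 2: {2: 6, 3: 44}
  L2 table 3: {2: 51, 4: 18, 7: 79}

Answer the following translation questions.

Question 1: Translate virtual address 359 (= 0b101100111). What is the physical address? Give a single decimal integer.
Answer: 375

Derivation:
vaddr = 359 = 0b101100111
Split: l1_idx=2, l2_idx=6, offset=7
L1[2] = 0
L2[0][6] = 23
paddr = 23 * 16 + 7 = 375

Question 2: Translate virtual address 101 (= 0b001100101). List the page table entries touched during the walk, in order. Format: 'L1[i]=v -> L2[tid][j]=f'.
vaddr = 101 = 0b001100101
Split: l1_idx=0, l2_idx=6, offset=5

Answer: L1[0]=1 -> L2[1][6]=45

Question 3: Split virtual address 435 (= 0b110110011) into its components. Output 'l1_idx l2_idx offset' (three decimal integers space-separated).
vaddr = 435 = 0b110110011
  top 2 bits -> l1_idx = 3
  next 3 bits -> l2_idx = 3
  bottom 4 bits -> offset = 3

Answer: 3 3 3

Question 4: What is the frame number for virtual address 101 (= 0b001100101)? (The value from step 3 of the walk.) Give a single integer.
Answer: 45

Derivation:
vaddr = 101: l1_idx=0, l2_idx=6
L1[0] = 1; L2[1][6] = 45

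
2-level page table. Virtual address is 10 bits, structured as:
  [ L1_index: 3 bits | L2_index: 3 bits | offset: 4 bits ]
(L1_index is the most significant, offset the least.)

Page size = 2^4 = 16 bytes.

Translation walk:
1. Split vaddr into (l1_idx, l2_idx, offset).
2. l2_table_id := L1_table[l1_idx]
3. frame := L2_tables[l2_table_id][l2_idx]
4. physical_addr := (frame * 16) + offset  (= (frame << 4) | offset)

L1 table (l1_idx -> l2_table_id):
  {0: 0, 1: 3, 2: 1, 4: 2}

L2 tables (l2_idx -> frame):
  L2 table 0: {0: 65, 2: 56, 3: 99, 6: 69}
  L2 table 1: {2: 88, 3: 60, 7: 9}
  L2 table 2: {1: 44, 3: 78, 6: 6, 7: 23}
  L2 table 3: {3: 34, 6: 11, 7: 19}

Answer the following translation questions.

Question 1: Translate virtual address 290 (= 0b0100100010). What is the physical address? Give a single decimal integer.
Answer: 1410

Derivation:
vaddr = 290 = 0b0100100010
Split: l1_idx=2, l2_idx=2, offset=2
L1[2] = 1
L2[1][2] = 88
paddr = 88 * 16 + 2 = 1410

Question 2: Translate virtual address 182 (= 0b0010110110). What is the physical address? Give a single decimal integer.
vaddr = 182 = 0b0010110110
Split: l1_idx=1, l2_idx=3, offset=6
L1[1] = 3
L2[3][3] = 34
paddr = 34 * 16 + 6 = 550

Answer: 550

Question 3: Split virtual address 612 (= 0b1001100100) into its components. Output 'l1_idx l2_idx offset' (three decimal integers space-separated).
vaddr = 612 = 0b1001100100
  top 3 bits -> l1_idx = 4
  next 3 bits -> l2_idx = 6
  bottom 4 bits -> offset = 4

Answer: 4 6 4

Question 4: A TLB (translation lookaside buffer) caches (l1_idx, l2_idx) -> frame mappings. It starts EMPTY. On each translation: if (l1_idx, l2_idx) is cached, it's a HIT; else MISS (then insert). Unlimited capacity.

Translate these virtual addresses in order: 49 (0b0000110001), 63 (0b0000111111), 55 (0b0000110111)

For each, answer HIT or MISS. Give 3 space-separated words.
vaddr=49: (0,3) not in TLB -> MISS, insert
vaddr=63: (0,3) in TLB -> HIT
vaddr=55: (0,3) in TLB -> HIT

Answer: MISS HIT HIT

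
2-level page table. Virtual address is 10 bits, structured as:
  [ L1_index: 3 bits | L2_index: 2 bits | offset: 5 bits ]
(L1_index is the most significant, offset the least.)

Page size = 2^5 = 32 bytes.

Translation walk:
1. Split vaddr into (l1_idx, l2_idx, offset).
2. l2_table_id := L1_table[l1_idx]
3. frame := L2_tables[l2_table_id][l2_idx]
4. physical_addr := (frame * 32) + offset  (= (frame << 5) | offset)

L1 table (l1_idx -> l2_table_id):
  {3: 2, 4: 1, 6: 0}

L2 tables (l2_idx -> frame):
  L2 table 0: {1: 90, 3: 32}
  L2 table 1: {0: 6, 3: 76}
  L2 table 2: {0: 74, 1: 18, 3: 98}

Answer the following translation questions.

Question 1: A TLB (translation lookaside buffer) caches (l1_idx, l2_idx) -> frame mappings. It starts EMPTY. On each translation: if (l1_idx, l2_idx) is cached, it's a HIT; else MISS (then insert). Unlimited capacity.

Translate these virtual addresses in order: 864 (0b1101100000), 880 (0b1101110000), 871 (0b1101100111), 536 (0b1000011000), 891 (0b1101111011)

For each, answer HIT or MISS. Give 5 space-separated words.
vaddr=864: (6,3) not in TLB -> MISS, insert
vaddr=880: (6,3) in TLB -> HIT
vaddr=871: (6,3) in TLB -> HIT
vaddr=536: (4,0) not in TLB -> MISS, insert
vaddr=891: (6,3) in TLB -> HIT

Answer: MISS HIT HIT MISS HIT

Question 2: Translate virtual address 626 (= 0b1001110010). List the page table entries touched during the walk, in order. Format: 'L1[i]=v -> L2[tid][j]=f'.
Answer: L1[4]=1 -> L2[1][3]=76

Derivation:
vaddr = 626 = 0b1001110010
Split: l1_idx=4, l2_idx=3, offset=18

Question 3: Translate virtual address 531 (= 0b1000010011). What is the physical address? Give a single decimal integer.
Answer: 211

Derivation:
vaddr = 531 = 0b1000010011
Split: l1_idx=4, l2_idx=0, offset=19
L1[4] = 1
L2[1][0] = 6
paddr = 6 * 32 + 19 = 211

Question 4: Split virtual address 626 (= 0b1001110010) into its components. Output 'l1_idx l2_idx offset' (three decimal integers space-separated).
vaddr = 626 = 0b1001110010
  top 3 bits -> l1_idx = 4
  next 2 bits -> l2_idx = 3
  bottom 5 bits -> offset = 18

Answer: 4 3 18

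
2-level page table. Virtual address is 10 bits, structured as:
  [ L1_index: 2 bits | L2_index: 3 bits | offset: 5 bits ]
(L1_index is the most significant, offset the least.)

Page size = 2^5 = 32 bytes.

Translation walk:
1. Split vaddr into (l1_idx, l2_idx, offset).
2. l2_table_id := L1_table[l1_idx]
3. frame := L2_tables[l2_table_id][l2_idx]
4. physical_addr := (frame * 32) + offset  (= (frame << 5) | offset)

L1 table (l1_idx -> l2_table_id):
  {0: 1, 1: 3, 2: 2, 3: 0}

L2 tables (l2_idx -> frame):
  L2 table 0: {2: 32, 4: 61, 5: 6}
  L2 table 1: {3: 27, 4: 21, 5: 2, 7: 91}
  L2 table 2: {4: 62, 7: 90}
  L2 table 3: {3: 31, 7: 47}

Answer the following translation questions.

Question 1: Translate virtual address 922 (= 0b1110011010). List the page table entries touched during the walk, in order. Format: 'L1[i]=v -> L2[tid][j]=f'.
vaddr = 922 = 0b1110011010
Split: l1_idx=3, l2_idx=4, offset=26

Answer: L1[3]=0 -> L2[0][4]=61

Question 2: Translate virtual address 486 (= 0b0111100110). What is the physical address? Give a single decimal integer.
vaddr = 486 = 0b0111100110
Split: l1_idx=1, l2_idx=7, offset=6
L1[1] = 3
L2[3][7] = 47
paddr = 47 * 32 + 6 = 1510

Answer: 1510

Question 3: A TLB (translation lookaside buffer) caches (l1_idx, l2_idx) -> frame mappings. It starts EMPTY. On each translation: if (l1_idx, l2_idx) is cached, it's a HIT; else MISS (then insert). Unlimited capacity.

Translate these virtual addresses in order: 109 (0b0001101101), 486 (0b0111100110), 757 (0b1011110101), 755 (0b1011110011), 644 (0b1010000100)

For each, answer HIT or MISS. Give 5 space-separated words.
vaddr=109: (0,3) not in TLB -> MISS, insert
vaddr=486: (1,7) not in TLB -> MISS, insert
vaddr=757: (2,7) not in TLB -> MISS, insert
vaddr=755: (2,7) in TLB -> HIT
vaddr=644: (2,4) not in TLB -> MISS, insert

Answer: MISS MISS MISS HIT MISS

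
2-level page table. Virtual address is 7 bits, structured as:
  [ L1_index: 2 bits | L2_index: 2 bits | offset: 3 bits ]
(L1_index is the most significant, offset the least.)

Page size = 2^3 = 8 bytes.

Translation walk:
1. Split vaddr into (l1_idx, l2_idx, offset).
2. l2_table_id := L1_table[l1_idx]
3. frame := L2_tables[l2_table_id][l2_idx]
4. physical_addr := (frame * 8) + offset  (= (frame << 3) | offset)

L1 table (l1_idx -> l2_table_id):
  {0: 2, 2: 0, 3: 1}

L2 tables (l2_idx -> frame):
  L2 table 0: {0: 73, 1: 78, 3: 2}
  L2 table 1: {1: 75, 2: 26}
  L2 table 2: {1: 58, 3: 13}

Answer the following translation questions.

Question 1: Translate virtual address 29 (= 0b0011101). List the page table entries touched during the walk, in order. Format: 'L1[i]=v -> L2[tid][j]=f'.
Answer: L1[0]=2 -> L2[2][3]=13

Derivation:
vaddr = 29 = 0b0011101
Split: l1_idx=0, l2_idx=3, offset=5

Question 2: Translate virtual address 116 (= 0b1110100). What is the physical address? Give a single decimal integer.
vaddr = 116 = 0b1110100
Split: l1_idx=3, l2_idx=2, offset=4
L1[3] = 1
L2[1][2] = 26
paddr = 26 * 8 + 4 = 212

Answer: 212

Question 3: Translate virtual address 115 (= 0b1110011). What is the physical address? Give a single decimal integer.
Answer: 211

Derivation:
vaddr = 115 = 0b1110011
Split: l1_idx=3, l2_idx=2, offset=3
L1[3] = 1
L2[1][2] = 26
paddr = 26 * 8 + 3 = 211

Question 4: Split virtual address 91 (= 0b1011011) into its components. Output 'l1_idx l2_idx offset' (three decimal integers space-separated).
vaddr = 91 = 0b1011011
  top 2 bits -> l1_idx = 2
  next 2 bits -> l2_idx = 3
  bottom 3 bits -> offset = 3

Answer: 2 3 3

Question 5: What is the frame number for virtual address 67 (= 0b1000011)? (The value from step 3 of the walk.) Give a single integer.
vaddr = 67: l1_idx=2, l2_idx=0
L1[2] = 0; L2[0][0] = 73

Answer: 73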